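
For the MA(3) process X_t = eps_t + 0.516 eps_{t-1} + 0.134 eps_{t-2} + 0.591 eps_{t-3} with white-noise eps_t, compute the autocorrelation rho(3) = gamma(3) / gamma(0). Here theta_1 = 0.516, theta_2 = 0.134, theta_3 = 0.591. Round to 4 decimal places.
\rho(3) = 0.3618

For an MA(q) process with theta_0 = 1, the autocovariance is
  gamma(k) = sigma^2 * sum_{i=0..q-k} theta_i * theta_{i+k},
and rho(k) = gamma(k) / gamma(0). Sigma^2 cancels.
  numerator   = (1)*(0.591) = 0.591.
  denominator = (1)^2 + (0.516)^2 + (0.134)^2 + (0.591)^2 = 1.633493.
  rho(3) = 0.591 / 1.633493 = 0.3618.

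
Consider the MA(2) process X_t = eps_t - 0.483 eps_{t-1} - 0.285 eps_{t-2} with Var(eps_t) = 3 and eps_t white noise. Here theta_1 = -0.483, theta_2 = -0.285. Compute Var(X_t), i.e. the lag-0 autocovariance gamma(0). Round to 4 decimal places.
\gamma(0) = 3.9435

For an MA(q) process X_t = eps_t + sum_i theta_i eps_{t-i} with
Var(eps_t) = sigma^2, the variance is
  gamma(0) = sigma^2 * (1 + sum_i theta_i^2).
  sum_i theta_i^2 = (-0.483)^2 + (-0.285)^2 = 0.233289 + 0.081225 = 0.314514.
  gamma(0) = 3 * (1 + 0.314514) = 3 * 1.314514 = 3.943542, which rounds to 3.9435.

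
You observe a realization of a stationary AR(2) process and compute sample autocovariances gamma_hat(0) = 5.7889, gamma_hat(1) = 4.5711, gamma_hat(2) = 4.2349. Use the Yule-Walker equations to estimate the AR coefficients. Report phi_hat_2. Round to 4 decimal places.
\hat\phi_{2} = 0.2870

The Yule-Walker equations for an AR(p) process read, in matrix form,
  Gamma_p phi = r_p,   with   (Gamma_p)_{ij} = gamma(|i - j|),
                       (r_p)_i = gamma(i),   i,j = 1..p.
Substitute the sample gammas (Toeplitz matrix and right-hand side of size 2):
  Gamma_p = [[5.7889, 4.5711], [4.5711, 5.7889]]
  r_p     = [4.5711, 4.2349]
Written out:
  5.7889 phi_1 + 4.5711 phi_2 = 4.5711
  4.5711 phi_1 + 5.7889 phi_2 = 4.2349
Solve by Cramer's rule:
  det = gamma(0)^2 - gamma(1)^2 = (5.7889)^2 - (4.5711)^2 = 33.51136321 - 20.89495521 = 12.616408
  phi_hat_1 = [gamma(1) gamma(0) - gamma(1) gamma(2)] / det = [(4.5711)(5.7889) - (4.5711)(4.2349)] / 12.616408 = 7.1034894 / 12.616408 = 0.563
  phi_hat_2 = [gamma(0) gamma(2) - gamma(1)^2] / det = [(5.7889)(4.2349) - (4.5711)^2] / 12.616408 = 3.6204574 / 12.616408 = 0.287
So phi_hat = [0.5630, 0.2870].
Therefore phi_hat_2 = 0.2870.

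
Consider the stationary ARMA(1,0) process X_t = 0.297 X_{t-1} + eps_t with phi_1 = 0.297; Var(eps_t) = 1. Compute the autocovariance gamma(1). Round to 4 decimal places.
\gamma(1) = 0.3257

Multiply the model equation by X_{t-k} and take expectations. With theta_0 = psi_0 = 1 and psi_j the MA(infinity) weights, this gives
  gamma(k) - sum_i phi_i gamma(k-i) = c_k,
  c_k = sigma^2 * sum_{j=k..q} theta_j psi_{j-k}   (c_k = 0 for k > q),
using gamma(-m) = gamma(m).
Pure AR (q = 0): c_0 = sigma^2 = 1, c_k = 0 for k >= 1.
Equations for k = 0 and k = 1 (AR order 1):
  gamma(0) = phi_1 gamma(1) + c_0
  gamma(1) = phi_1 gamma(0) + c_1
Substituting the second into the first: gamma(0) (1 - phi_1^2) = c_0 + phi_1 c_1, so
  gamma(0) = c_0 / (1 - phi_1^2) = 1 / (1 - (0.297)^2) = 1 / 0.911791 = 1.096743.
  gamma(1) = phi_1 gamma(0) = (0.297)(1.096743) = 0.325733.
Therefore gamma(1) = 0.3257 (to 4 decimal places).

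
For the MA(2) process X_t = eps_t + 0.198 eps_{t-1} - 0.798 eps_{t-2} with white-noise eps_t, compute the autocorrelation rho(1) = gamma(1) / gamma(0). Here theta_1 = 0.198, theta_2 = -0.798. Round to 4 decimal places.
\rho(1) = 0.0239

For an MA(q) process with theta_0 = 1, the autocovariance is
  gamma(k) = sigma^2 * sum_{i=0..q-k} theta_i * theta_{i+k},
and rho(k) = gamma(k) / gamma(0). Sigma^2 cancels.
  numerator   = (1)*(0.198) + (0.198)*(-0.798) = 0.039996.
  denominator = (1)^2 + (0.198)^2 + (-0.798)^2 = 1.676008.
  rho(1) = 0.039996 / 1.676008 = 0.0239.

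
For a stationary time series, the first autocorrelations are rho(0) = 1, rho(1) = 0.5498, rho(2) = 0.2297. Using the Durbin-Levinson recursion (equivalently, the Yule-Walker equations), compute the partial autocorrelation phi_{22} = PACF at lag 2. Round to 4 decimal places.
\phi_{22} = -0.1040

The PACF at lag k is phi_{kk}, the last component of the solution
to the Yule-Walker system G_k phi = r_k where
  (G_k)_{ij} = rho(|i - j|), (r_k)_i = rho(i), i,j = 1..k.
Equivalently, Durbin-Levinson gives phi_{kk} iteratively:
  phi_{11} = rho(1)
  phi_{kk} = [rho(k) - sum_{j=1..k-1} phi_{k-1,j} rho(k-j)]
            / [1 - sum_{j=1..k-1} phi_{k-1,j} rho(j)],
  phi_{k,j} = phi_{k-1,j} - phi_{kk} phi_{k-1,k-j},  j = 1..k-1.
Step k = 1:
  phi_11 = rho(1) = 0.5498.
Step k = 2:
  phi_22 = [rho(2) - phi_11 rho(1)] / [1 - phi_11 rho(1)] = [0.2297 - (0.5498)(0.5498)] / [1 - (0.5498)(0.5498)]
         = -0.07258004 / 0.69771996 = -0.104.
Therefore phi_{22} = -0.1040.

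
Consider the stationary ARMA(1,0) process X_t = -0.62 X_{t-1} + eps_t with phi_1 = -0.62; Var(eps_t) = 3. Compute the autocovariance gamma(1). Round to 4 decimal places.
\gamma(1) = -3.0214

Multiply the model equation by X_{t-k} and take expectations. With theta_0 = psi_0 = 1 and psi_j the MA(infinity) weights, this gives
  gamma(k) - sum_i phi_i gamma(k-i) = c_k,
  c_k = sigma^2 * sum_{j=k..q} theta_j psi_{j-k}   (c_k = 0 for k > q),
using gamma(-m) = gamma(m).
Pure AR (q = 0): c_0 = sigma^2 = 3, c_k = 0 for k >= 1.
Equations for k = 0 and k = 1 (AR order 1):
  gamma(0) = phi_1 gamma(1) + c_0
  gamma(1) = phi_1 gamma(0) + c_1
Substituting the second into the first: gamma(0) (1 - phi_1^2) = c_0 + phi_1 c_1, so
  gamma(0) = c_0 / (1 - phi_1^2) = 3 / (1 - (-0.62)^2) = 3 / 0.6156 = 4.873294.
  gamma(1) = phi_1 gamma(0) = (-0.62)(4.873294) = -3.021442.
Therefore gamma(1) = -3.0214 (to 4 decimal places).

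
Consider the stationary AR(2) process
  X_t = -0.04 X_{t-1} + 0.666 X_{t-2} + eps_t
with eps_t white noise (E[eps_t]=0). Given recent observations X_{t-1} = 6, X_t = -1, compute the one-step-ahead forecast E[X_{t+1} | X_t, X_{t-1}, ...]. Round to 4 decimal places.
E[X_{t+1} \mid \mathcal F_t] = 4.0360

For an AR(p) model X_t = c + sum_i phi_i X_{t-i} + eps_t, the
one-step-ahead conditional mean is
  E[X_{t+1} | X_t, ...] = c + sum_i phi_i X_{t+1-i}.
Substitute known values:
  E[X_{t+1} | ...] = (-0.04) * (-1) + (0.666) * (6)
                   = 4.0360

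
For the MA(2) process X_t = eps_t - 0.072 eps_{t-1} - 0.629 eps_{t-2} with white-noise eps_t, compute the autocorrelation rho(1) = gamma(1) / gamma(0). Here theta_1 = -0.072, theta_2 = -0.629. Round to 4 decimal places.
\rho(1) = -0.0191

For an MA(q) process with theta_0 = 1, the autocovariance is
  gamma(k) = sigma^2 * sum_{i=0..q-k} theta_i * theta_{i+k},
and rho(k) = gamma(k) / gamma(0). Sigma^2 cancels.
  numerator   = (1)*(-0.072) + (-0.072)*(-0.629) = -0.026712.
  denominator = (1)^2 + (-0.072)^2 + (-0.629)^2 = 1.400825.
  rho(1) = -0.026712 / 1.400825 = -0.0191.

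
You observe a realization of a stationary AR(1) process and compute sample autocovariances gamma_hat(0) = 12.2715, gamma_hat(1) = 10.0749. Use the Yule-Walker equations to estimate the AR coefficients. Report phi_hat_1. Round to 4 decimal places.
\hat\phi_{1} = 0.8210

The Yule-Walker equations for an AR(p) process read, in matrix form,
  Gamma_p phi = r_p,   with   (Gamma_p)_{ij} = gamma(|i - j|),
                       (r_p)_i = gamma(i),   i,j = 1..p.
Substitute the sample gammas (Toeplitz matrix and right-hand side of size 1):
  Gamma_p = [[12.2715]]
  r_p     = [10.0749]
With p = 1 this is the single equation gamma(0) phi_1 = gamma(1):
  phi_hat_1 = gamma(1) / gamma(0) = 10.0749 / 12.2715 = 0.8210.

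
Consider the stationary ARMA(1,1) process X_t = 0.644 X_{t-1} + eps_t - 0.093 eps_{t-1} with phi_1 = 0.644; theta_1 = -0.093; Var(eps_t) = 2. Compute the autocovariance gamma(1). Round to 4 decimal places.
\gamma(1) = 1.7701

Multiply the model equation by X_{t-k} and take expectations. With theta_0 = psi_0 = 1 and psi_j the MA(infinity) weights, this gives
  gamma(k) - sum_i phi_i gamma(k-i) = c_k,
  c_k = sigma^2 * sum_{j=k..q} theta_j psi_{j-k}   (c_k = 0 for k > q),
using gamma(-m) = gamma(m).
psi-weights needed (psi_j = theta_j + sum_i phi_i psi_{j-i}):
  psi_1 = theta_1 + phi_1 = -0.093 + (0.644) = 0.551
Right-hand sides:
  c_0 = sigma^2 (1 + theta_1 psi_1) = 2 * (1 + (-0.093)(0.551)) = 2 * 0.948757 = 1.897514
  c_1 = sigma^2 theta_1 = 2 * (-0.093) = -0.186
  c_2 = 0
Equations for k = 0 and k = 1 (AR order 1):
  gamma(0) = phi_1 gamma(1) + c_0
  gamma(1) = phi_1 gamma(0) + c_1
Substituting the second into the first: gamma(0) (1 - phi_1^2) = c_0 + phi_1 c_1, so
  gamma(0) = (c_0 + phi_1 c_1) / (1 - phi_1^2) = (1.897514 + (0.644)(-0.186)) / (1 - (0.644)^2) = 1.77773 / 0.585264 = 3.037484.
  gamma(1) = phi_1 gamma(0) + c_1 = (0.644)(3.037484) + (-0.186) = 1.77014.
Therefore gamma(1) = 1.7701 (to 4 decimal places).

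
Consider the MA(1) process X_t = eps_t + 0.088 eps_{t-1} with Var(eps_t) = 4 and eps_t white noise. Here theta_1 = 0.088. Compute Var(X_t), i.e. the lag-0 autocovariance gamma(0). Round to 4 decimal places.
\gamma(0) = 4.0310

For an MA(q) process X_t = eps_t + sum_i theta_i eps_{t-i} with
Var(eps_t) = sigma^2, the variance is
  gamma(0) = sigma^2 * (1 + sum_i theta_i^2).
  sum_i theta_i^2 = (0.088)^2 = 0.007744.
  gamma(0) = 4 * (1 + 0.007744) = 4 * 1.007744 = 4.030976, which rounds to 4.0310.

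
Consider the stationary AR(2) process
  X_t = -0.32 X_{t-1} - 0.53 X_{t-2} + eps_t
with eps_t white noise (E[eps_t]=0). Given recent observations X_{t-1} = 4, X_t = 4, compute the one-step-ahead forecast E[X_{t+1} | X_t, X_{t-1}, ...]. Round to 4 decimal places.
E[X_{t+1} \mid \mathcal F_t] = -3.4000

For an AR(p) model X_t = c + sum_i phi_i X_{t-i} + eps_t, the
one-step-ahead conditional mean is
  E[X_{t+1} | X_t, ...] = c + sum_i phi_i X_{t+1-i}.
Substitute known values:
  E[X_{t+1} | ...] = (-0.32) * (4) + (-0.53) * (4)
                   = -3.4000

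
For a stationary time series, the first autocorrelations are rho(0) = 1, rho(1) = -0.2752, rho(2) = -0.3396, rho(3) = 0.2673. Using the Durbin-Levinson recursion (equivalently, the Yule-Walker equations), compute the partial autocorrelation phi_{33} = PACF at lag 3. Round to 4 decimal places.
\phi_{33} = 0.0111

The PACF at lag k is phi_{kk}, the last component of the solution
to the Yule-Walker system G_k phi = r_k where
  (G_k)_{ij} = rho(|i - j|), (r_k)_i = rho(i), i,j = 1..k.
Equivalently, Durbin-Levinson gives phi_{kk} iteratively:
  phi_{11} = rho(1)
  phi_{kk} = [rho(k) - sum_{j=1..k-1} phi_{k-1,j} rho(k-j)]
            / [1 - sum_{j=1..k-1} phi_{k-1,j} rho(j)],
  phi_{k,j} = phi_{k-1,j} - phi_{kk} phi_{k-1,k-j},  j = 1..k-1.
Step k = 1:
  phi_11 = rho(1) = -0.2752.
Step k = 2:
  phi_22 = [rho(2) - phi_11 rho(1)] / [1 - phi_11 rho(1)] = [-0.3396 - (-0.2752)(-0.2752)] / [1 - (-0.2752)(-0.2752)]
         = -0.41533504 / 0.92426496 = -0.449368.
  Update: phi_21 = phi_11 - phi_22 phi_11 = -0.2752 - (-0.449368)(-0.2752) = -0.398866.
Step k = 3:
  phi_33 = [rho(3) - phi_21 rho(2) - phi_22 rho(1)] / [1 - phi_21 rho(1) - phi_22 rho(2)]
    numerator   = 0.2673 - (-0.398866)(-0.3396) - (-0.449368)(-0.2752) = 0.00817903
    denominator = 1 - (-0.398866)(-0.2752) - (-0.449368)(-0.3396) = 0.73762671
  phi_33 = 0.00817903 / 0.73762671 = 0.0111.
Therefore phi_{33} = 0.0111.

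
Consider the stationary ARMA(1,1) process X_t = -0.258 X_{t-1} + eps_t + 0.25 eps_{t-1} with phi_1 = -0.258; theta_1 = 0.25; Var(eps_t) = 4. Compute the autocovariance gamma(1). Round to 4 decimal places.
\gamma(1) = -0.0321

Multiply the model equation by X_{t-k} and take expectations. With theta_0 = psi_0 = 1 and psi_j the MA(infinity) weights, this gives
  gamma(k) - sum_i phi_i gamma(k-i) = c_k,
  c_k = sigma^2 * sum_{j=k..q} theta_j psi_{j-k}   (c_k = 0 for k > q),
using gamma(-m) = gamma(m).
psi-weights needed (psi_j = theta_j + sum_i phi_i psi_{j-i}):
  psi_1 = theta_1 + phi_1 = 0.25 + (-0.258) = -0.008
Right-hand sides:
  c_0 = sigma^2 (1 + theta_1 psi_1) = 4 * (1 + (0.25)(-0.008)) = 4 * 0.998 = 3.992
  c_1 = sigma^2 theta_1 = 4 * (0.25) = 1
  c_2 = 0
Equations for k = 0 and k = 1 (AR order 1):
  gamma(0) = phi_1 gamma(1) + c_0
  gamma(1) = phi_1 gamma(0) + c_1
Substituting the second into the first: gamma(0) (1 - phi_1^2) = c_0 + phi_1 c_1, so
  gamma(0) = (c_0 + phi_1 c_1) / (1 - phi_1^2) = (3.992 + (-0.258)(1)) / (1 - (-0.258)^2) = 3.734 / 0.933436 = 4.000274.
  gamma(1) = phi_1 gamma(0) + c_1 = (-0.258)(4.000274) + (1) = -0.032071.
Therefore gamma(1) = -0.0321 (to 4 decimal places).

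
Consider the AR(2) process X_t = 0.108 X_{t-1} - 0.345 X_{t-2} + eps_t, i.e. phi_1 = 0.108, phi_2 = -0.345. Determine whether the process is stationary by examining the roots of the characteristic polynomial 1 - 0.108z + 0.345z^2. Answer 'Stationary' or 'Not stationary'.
\text{Stationary}

The AR(p) characteristic polynomial is P(z) = 1 - 0.108z + 0.345z^2.
Stationarity requires all roots to lie outside the unit circle, i.e. |z| > 1 for every root.
Set 1 + (-0.108) z + (0.345) z^2 = 0, i.e. a z^2 + b z + c = 0 with a = 0.345, b = -0.108, c = 1.
Discriminant D = b^2 - 4ac = (-0.108)^2 - 4*(0.345)*1 = 0.011664 - (1.38) = -1.368336.
D < 0, so the roots are the complex-conjugate pair z = (-b +/- i sqrt(-D)) / (2a) = 0.1565 +/- 1.6953i.
For a conjugate pair |z|^2 = z * conj(z) = (product of roots) = c/a = 1/(0.345) = 2.898551, so |z| = sqrt(2.898551) = 1.7025 for both roots.
Moduli of all roots: 1.7025, 1.7025.
All moduli strictly greater than 1? Yes.
Verdict: Stationary.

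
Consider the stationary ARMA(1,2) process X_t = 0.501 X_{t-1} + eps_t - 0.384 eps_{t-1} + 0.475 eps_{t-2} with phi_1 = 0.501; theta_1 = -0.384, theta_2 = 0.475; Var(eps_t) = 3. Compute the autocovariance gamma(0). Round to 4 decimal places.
\gamma(0) = 4.1816

Multiply the model equation by X_{t-k} and take expectations. With theta_0 = psi_0 = 1 and psi_j the MA(infinity) weights, this gives
  gamma(k) - sum_i phi_i gamma(k-i) = c_k,
  c_k = sigma^2 * sum_{j=k..q} theta_j psi_{j-k}   (c_k = 0 for k > q),
using gamma(-m) = gamma(m).
psi-weights needed (psi_j = theta_j + sum_i phi_i psi_{j-i}):
  psi_1 = theta_1 + phi_1 = -0.384 + (0.501) = 0.117
  psi_2 = theta_2 + phi_1 psi_1 = 0.475 + (0.501)(0.117) = 0.533617
Right-hand sides:
  c_0 = sigma^2 (1 + theta_1 psi_1 + theta_2 psi_2) = 3 * (1 + (-0.384)(0.117) + (0.475)(0.533617)) = 3 * 1.20854 = 3.62562
  c_1 = sigma^2 (theta_1 + theta_2 psi_1) = 3 * (-0.384 + (0.475)(0.117)) = -0.985275
  c_2 = sigma^2 theta_2 = 3 * (0.475) = 1.425
Equations for k = 0 and k = 1 (AR order 1):
  gamma(0) = phi_1 gamma(1) + c_0
  gamma(1) = phi_1 gamma(0) + c_1
Substituting the second into the first: gamma(0) (1 - phi_1^2) = c_0 + phi_1 c_1, so
  gamma(0) = (c_0 + phi_1 c_1) / (1 - phi_1^2) = (3.62562 + (0.501)(-0.985275)) / (1 - (0.501)^2) = 3.131997 / 0.748999 = 4.181578.
Therefore gamma(0) = 4.1816 (to 4 decimal places).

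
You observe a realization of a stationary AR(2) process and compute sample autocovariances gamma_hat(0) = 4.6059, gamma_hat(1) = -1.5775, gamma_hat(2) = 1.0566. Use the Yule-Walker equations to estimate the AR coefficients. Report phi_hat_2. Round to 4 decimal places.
\hat\phi_{2} = 0.1270

The Yule-Walker equations for an AR(p) process read, in matrix form,
  Gamma_p phi = r_p,   with   (Gamma_p)_{ij} = gamma(|i - j|),
                       (r_p)_i = gamma(i),   i,j = 1..p.
Substitute the sample gammas (Toeplitz matrix and right-hand side of size 2):
  Gamma_p = [[4.6059, -1.5775], [-1.5775, 4.6059]]
  r_p     = [-1.5775, 1.0566]
Written out:
  4.6059 phi_1 - 1.5775 phi_2 = -1.5775
  -1.5775 phi_1 + 4.6059 phi_2 = 1.0566
Solve by Cramer's rule:
  det = gamma(0)^2 - gamma(1)^2 = (4.6059)^2 - (-1.5775)^2 = 21.21431481 - 2.48850625 = 18.72580856
  phi_hat_1 = [gamma(1) gamma(0) - gamma(1) gamma(2)] / det = [(-1.5775)(4.6059) - (-1.5775)(1.0566)] / 18.72580856 = -5.59902075 / 18.72580856 = -0.299
  phi_hat_2 = [gamma(0) gamma(2) - gamma(1)^2] / det = [(4.6059)(1.0566) - (-1.5775)^2] / 18.72580856 = 2.37808769 / 18.72580856 = 0.127
So phi_hat = [-0.2990, 0.1270].
Therefore phi_hat_2 = 0.1270.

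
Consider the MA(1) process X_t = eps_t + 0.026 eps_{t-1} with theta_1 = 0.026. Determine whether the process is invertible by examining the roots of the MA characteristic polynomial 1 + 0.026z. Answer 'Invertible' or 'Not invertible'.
\text{Invertible}

The MA(q) characteristic polynomial is P(z) = 1 + 0.026z.
Invertibility requires all roots to lie outside the unit circle, i.e. |z| > 1 for every root.
This is linear in z: 1 + (0.026) z = 0  =>  z = -1/(0.026) = -38.461538,  |z| = 38.461538.
Moduli of all roots: 38.4615.
All moduli strictly greater than 1? Yes.
Verdict: Invertible.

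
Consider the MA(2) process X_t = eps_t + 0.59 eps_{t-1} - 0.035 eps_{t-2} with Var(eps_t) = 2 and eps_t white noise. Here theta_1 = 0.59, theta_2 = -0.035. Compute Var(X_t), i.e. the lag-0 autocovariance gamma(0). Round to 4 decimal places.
\gamma(0) = 2.6987

For an MA(q) process X_t = eps_t + sum_i theta_i eps_{t-i} with
Var(eps_t) = sigma^2, the variance is
  gamma(0) = sigma^2 * (1 + sum_i theta_i^2).
  sum_i theta_i^2 = (0.59)^2 + (-0.035)^2 = 0.3481 + 0.001225 = 0.349325.
  gamma(0) = 2 * (1 + 0.349325) = 2 * 1.349325 = 2.69865, which rounds to 2.6987.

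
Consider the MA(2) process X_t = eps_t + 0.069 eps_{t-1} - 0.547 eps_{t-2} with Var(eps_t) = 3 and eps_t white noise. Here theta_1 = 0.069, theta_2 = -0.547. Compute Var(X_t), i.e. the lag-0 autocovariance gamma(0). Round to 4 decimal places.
\gamma(0) = 3.9119

For an MA(q) process X_t = eps_t + sum_i theta_i eps_{t-i} with
Var(eps_t) = sigma^2, the variance is
  gamma(0) = sigma^2 * (1 + sum_i theta_i^2).
  sum_i theta_i^2 = (0.069)^2 + (-0.547)^2 = 0.004761 + 0.299209 = 0.30397.
  gamma(0) = 3 * (1 + 0.30397) = 3 * 1.30397 = 3.91191, which rounds to 3.9119.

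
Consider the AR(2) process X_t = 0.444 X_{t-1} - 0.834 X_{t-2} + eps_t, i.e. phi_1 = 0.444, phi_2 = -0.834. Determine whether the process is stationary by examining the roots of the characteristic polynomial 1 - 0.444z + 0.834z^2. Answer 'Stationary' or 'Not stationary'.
\text{Stationary}

The AR(p) characteristic polynomial is P(z) = 1 - 0.444z + 0.834z^2.
Stationarity requires all roots to lie outside the unit circle, i.e. |z| > 1 for every root.
Set 1 + (-0.444) z + (0.834) z^2 = 0, i.e. a z^2 + b z + c = 0 with a = 0.834, b = -0.444, c = 1.
Discriminant D = b^2 - 4ac = (-0.444)^2 - 4*(0.834)*1 = 0.197136 - (3.336) = -3.138864.
D < 0, so the roots are the complex-conjugate pair z = (-b +/- i sqrt(-D)) / (2a) = 0.2662 +/- 1.0622i.
For a conjugate pair |z|^2 = z * conj(z) = (product of roots) = c/a = 1/(0.834) = 1.199041, so |z| = sqrt(1.199041) = 1.095 for both roots.
Moduli of all roots: 1.0950, 1.0950.
All moduli strictly greater than 1? Yes.
Verdict: Stationary.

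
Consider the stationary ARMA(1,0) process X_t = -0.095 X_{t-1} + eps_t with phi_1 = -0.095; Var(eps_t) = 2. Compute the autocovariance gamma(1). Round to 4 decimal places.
\gamma(1) = -0.1917

Multiply the model equation by X_{t-k} and take expectations. With theta_0 = psi_0 = 1 and psi_j the MA(infinity) weights, this gives
  gamma(k) - sum_i phi_i gamma(k-i) = c_k,
  c_k = sigma^2 * sum_{j=k..q} theta_j psi_{j-k}   (c_k = 0 for k > q),
using gamma(-m) = gamma(m).
Pure AR (q = 0): c_0 = sigma^2 = 2, c_k = 0 for k >= 1.
Equations for k = 0 and k = 1 (AR order 1):
  gamma(0) = phi_1 gamma(1) + c_0
  gamma(1) = phi_1 gamma(0) + c_1
Substituting the second into the first: gamma(0) (1 - phi_1^2) = c_0 + phi_1 c_1, so
  gamma(0) = c_0 / (1 - phi_1^2) = 2 / (1 - (-0.095)^2) = 2 / 0.990975 = 2.018214.
  gamma(1) = phi_1 gamma(0) = (-0.095)(2.018214) = -0.19173.
Therefore gamma(1) = -0.1917 (to 4 decimal places).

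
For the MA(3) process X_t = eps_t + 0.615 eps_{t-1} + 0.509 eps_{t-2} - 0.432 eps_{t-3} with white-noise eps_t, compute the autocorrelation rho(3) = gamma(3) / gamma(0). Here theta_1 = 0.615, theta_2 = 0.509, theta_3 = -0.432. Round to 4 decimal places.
\rho(3) = -0.2369

For an MA(q) process with theta_0 = 1, the autocovariance is
  gamma(k) = sigma^2 * sum_{i=0..q-k} theta_i * theta_{i+k},
and rho(k) = gamma(k) / gamma(0). Sigma^2 cancels.
  numerator   = (1)*(-0.432) = -0.432.
  denominator = (1)^2 + (0.615)^2 + (0.509)^2 + (-0.432)^2 = 1.82393.
  rho(3) = -0.432 / 1.82393 = -0.2369.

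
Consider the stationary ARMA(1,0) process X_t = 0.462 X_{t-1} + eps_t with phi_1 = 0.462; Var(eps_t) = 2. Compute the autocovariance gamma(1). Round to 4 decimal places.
\gamma(1) = 1.1747

Multiply the model equation by X_{t-k} and take expectations. With theta_0 = psi_0 = 1 and psi_j the MA(infinity) weights, this gives
  gamma(k) - sum_i phi_i gamma(k-i) = c_k,
  c_k = sigma^2 * sum_{j=k..q} theta_j psi_{j-k}   (c_k = 0 for k > q),
using gamma(-m) = gamma(m).
Pure AR (q = 0): c_0 = sigma^2 = 2, c_k = 0 for k >= 1.
Equations for k = 0 and k = 1 (AR order 1):
  gamma(0) = phi_1 gamma(1) + c_0
  gamma(1) = phi_1 gamma(0) + c_1
Substituting the second into the first: gamma(0) (1 - phi_1^2) = c_0 + phi_1 c_1, so
  gamma(0) = c_0 / (1 - phi_1^2) = 2 / (1 - (0.462)^2) = 2 / 0.786556 = 2.542731.
  gamma(1) = phi_1 gamma(0) = (0.462)(2.542731) = 1.174742.
Therefore gamma(1) = 1.1747 (to 4 decimal places).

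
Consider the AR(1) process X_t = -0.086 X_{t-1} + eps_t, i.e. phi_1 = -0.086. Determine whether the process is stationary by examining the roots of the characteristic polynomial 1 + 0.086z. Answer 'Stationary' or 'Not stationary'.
\text{Stationary}

The AR(p) characteristic polynomial is P(z) = 1 + 0.086z.
Stationarity requires all roots to lie outside the unit circle, i.e. |z| > 1 for every root.
This is linear in z: 1 + (0.086) z = 0  =>  z = -1/(0.086) = -11.627907,  |z| = 11.627907.
Moduli of all roots: 11.6279.
All moduli strictly greater than 1? Yes.
Verdict: Stationary.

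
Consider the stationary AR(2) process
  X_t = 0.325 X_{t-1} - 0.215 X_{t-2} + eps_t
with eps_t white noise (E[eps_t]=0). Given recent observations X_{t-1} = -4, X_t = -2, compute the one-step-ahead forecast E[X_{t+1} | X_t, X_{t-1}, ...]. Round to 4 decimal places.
E[X_{t+1} \mid \mathcal F_t] = 0.2100

For an AR(p) model X_t = c + sum_i phi_i X_{t-i} + eps_t, the
one-step-ahead conditional mean is
  E[X_{t+1} | X_t, ...] = c + sum_i phi_i X_{t+1-i}.
Substitute known values:
  E[X_{t+1} | ...] = (0.325) * (-2) + (-0.215) * (-4)
                   = 0.2100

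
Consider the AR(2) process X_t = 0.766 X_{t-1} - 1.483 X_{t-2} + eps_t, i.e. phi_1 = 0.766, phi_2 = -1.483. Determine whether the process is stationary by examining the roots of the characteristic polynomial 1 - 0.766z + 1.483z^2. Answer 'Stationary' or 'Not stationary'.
\text{Not stationary}

The AR(p) characteristic polynomial is P(z) = 1 - 0.766z + 1.483z^2.
Stationarity requires all roots to lie outside the unit circle, i.e. |z| > 1 for every root.
Set 1 + (-0.766) z + (1.483) z^2 = 0, i.e. a z^2 + b z + c = 0 with a = 1.483, b = -0.766, c = 1.
Discriminant D = b^2 - 4ac = (-0.766)^2 - 4*(1.483)*1 = 0.586756 - (5.932) = -5.345244.
D < 0, so the roots are the complex-conjugate pair z = (-b +/- i sqrt(-D)) / (2a) = 0.2583 +/- 0.7795i.
For a conjugate pair |z|^2 = z * conj(z) = (product of roots) = c/a = 1/(1.483) = 0.674309, so |z| = sqrt(0.674309) = 0.8212 for both roots.
Moduli of all roots: 0.8212, 0.8212.
All moduli strictly greater than 1? No.
Verdict: Not stationary.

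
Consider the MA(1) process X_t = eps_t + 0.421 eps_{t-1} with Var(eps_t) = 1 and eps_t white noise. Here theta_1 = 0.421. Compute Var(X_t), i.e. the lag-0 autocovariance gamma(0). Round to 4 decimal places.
\gamma(0) = 1.1772

For an MA(q) process X_t = eps_t + sum_i theta_i eps_{t-i} with
Var(eps_t) = sigma^2, the variance is
  gamma(0) = sigma^2 * (1 + sum_i theta_i^2).
  sum_i theta_i^2 = (0.421)^2 = 0.177241.
  gamma(0) = 1 * (1 + 0.177241) = 1 * 1.177241 = 1.177241, which rounds to 1.1772.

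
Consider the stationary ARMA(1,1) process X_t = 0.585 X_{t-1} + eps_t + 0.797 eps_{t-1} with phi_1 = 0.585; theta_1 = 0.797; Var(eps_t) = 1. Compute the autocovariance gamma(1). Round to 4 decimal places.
\gamma(1) = 3.0806

Multiply the model equation by X_{t-k} and take expectations. With theta_0 = psi_0 = 1 and psi_j the MA(infinity) weights, this gives
  gamma(k) - sum_i phi_i gamma(k-i) = c_k,
  c_k = sigma^2 * sum_{j=k..q} theta_j psi_{j-k}   (c_k = 0 for k > q),
using gamma(-m) = gamma(m).
psi-weights needed (psi_j = theta_j + sum_i phi_i psi_{j-i}):
  psi_1 = theta_1 + phi_1 = 0.797 + (0.585) = 1.382
Right-hand sides:
  c_0 = sigma^2 (1 + theta_1 psi_1) = 1 * (1 + (0.797)(1.382)) = 1 * 2.101454 = 2.101454
  c_1 = sigma^2 theta_1 = 1 * (0.797) = 0.797
  c_2 = 0
Equations for k = 0 and k = 1 (AR order 1):
  gamma(0) = phi_1 gamma(1) + c_0
  gamma(1) = phi_1 gamma(0) + c_1
Substituting the second into the first: gamma(0) (1 - phi_1^2) = c_0 + phi_1 c_1, so
  gamma(0) = (c_0 + phi_1 c_1) / (1 - phi_1^2) = (2.101454 + (0.585)(0.797)) / (1 - (0.585)^2) = 2.567699 / 0.657775 = 3.903613.
  gamma(1) = phi_1 gamma(0) + c_1 = (0.585)(3.903613) + (0.797) = 3.080614.
Therefore gamma(1) = 3.0806 (to 4 decimal places).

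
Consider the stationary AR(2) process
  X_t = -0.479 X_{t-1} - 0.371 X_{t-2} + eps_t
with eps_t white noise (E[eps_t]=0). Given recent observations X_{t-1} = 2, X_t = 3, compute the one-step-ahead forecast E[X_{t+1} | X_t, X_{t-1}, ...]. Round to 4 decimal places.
E[X_{t+1} \mid \mathcal F_t] = -2.1790

For an AR(p) model X_t = c + sum_i phi_i X_{t-i} + eps_t, the
one-step-ahead conditional mean is
  E[X_{t+1} | X_t, ...] = c + sum_i phi_i X_{t+1-i}.
Substitute known values:
  E[X_{t+1} | ...] = (-0.479) * (3) + (-0.371) * (2)
                   = -2.1790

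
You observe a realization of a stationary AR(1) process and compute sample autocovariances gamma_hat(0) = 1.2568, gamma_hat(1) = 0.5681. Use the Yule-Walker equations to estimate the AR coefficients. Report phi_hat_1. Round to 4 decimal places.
\hat\phi_{1} = 0.4520

The Yule-Walker equations for an AR(p) process read, in matrix form,
  Gamma_p phi = r_p,   with   (Gamma_p)_{ij} = gamma(|i - j|),
                       (r_p)_i = gamma(i),   i,j = 1..p.
Substitute the sample gammas (Toeplitz matrix and right-hand side of size 1):
  Gamma_p = [[1.2568]]
  r_p     = [0.5681]
With p = 1 this is the single equation gamma(0) phi_1 = gamma(1):
  phi_hat_1 = gamma(1) / gamma(0) = 0.5681 / 1.2568 = 0.4520.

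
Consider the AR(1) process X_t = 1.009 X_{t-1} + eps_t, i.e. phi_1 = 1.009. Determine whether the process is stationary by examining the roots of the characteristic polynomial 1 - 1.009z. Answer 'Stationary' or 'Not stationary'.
\text{Not stationary}

The AR(p) characteristic polynomial is P(z) = 1 - 1.009z.
Stationarity requires all roots to lie outside the unit circle, i.e. |z| > 1 for every root.
This is linear in z: 1 + (-1.009) z = 0  =>  z = -1/(-1.009) = 0.99108,  |z| = 0.99108.
Moduli of all roots: 0.9911.
All moduli strictly greater than 1? No.
Verdict: Not stationary.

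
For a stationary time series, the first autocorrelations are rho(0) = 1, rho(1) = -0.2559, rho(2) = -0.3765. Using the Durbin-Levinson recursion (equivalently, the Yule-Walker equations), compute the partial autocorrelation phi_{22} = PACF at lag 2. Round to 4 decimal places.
\phi_{22} = -0.4730

The PACF at lag k is phi_{kk}, the last component of the solution
to the Yule-Walker system G_k phi = r_k where
  (G_k)_{ij} = rho(|i - j|), (r_k)_i = rho(i), i,j = 1..k.
Equivalently, Durbin-Levinson gives phi_{kk} iteratively:
  phi_{11} = rho(1)
  phi_{kk} = [rho(k) - sum_{j=1..k-1} phi_{k-1,j} rho(k-j)]
            / [1 - sum_{j=1..k-1} phi_{k-1,j} rho(j)],
  phi_{k,j} = phi_{k-1,j} - phi_{kk} phi_{k-1,k-j},  j = 1..k-1.
Step k = 1:
  phi_11 = rho(1) = -0.2559.
Step k = 2:
  phi_22 = [rho(2) - phi_11 rho(1)] / [1 - phi_11 rho(1)] = [-0.3765 - (-0.2559)(-0.2559)] / [1 - (-0.2559)(-0.2559)]
         = -0.44198481 / 0.93451519 = -0.473.
Therefore phi_{22} = -0.4730.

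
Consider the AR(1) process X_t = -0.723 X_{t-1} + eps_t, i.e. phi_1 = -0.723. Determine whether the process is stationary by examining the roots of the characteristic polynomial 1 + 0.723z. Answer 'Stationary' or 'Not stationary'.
\text{Stationary}

The AR(p) characteristic polynomial is P(z) = 1 + 0.723z.
Stationarity requires all roots to lie outside the unit circle, i.e. |z| > 1 for every root.
This is linear in z: 1 + (0.723) z = 0  =>  z = -1/(0.723) = -1.383126,  |z| = 1.383126.
Moduli of all roots: 1.3831.
All moduli strictly greater than 1? Yes.
Verdict: Stationary.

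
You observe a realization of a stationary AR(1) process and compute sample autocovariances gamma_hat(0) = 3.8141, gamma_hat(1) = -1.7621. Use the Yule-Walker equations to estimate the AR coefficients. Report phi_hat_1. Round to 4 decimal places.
\hat\phi_{1} = -0.4620

The Yule-Walker equations for an AR(p) process read, in matrix form,
  Gamma_p phi = r_p,   with   (Gamma_p)_{ij} = gamma(|i - j|),
                       (r_p)_i = gamma(i),   i,j = 1..p.
Substitute the sample gammas (Toeplitz matrix and right-hand side of size 1):
  Gamma_p = [[3.8141]]
  r_p     = [-1.7621]
With p = 1 this is the single equation gamma(0) phi_1 = gamma(1):
  phi_hat_1 = gamma(1) / gamma(0) = -1.7621 / 3.8141 = -0.4620.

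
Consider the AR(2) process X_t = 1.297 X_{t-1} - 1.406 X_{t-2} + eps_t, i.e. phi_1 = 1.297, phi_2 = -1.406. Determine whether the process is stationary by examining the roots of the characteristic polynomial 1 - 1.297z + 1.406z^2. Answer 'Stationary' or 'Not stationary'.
\text{Not stationary}

The AR(p) characteristic polynomial is P(z) = 1 - 1.297z + 1.406z^2.
Stationarity requires all roots to lie outside the unit circle, i.e. |z| > 1 for every root.
Set 1 + (-1.297) z + (1.406) z^2 = 0, i.e. a z^2 + b z + c = 0 with a = 1.406, b = -1.297, c = 1.
Discriminant D = b^2 - 4ac = (-1.297)^2 - 4*(1.406)*1 = 1.682209 - (5.624) = -3.941791.
D < 0, so the roots are the complex-conjugate pair z = (-b +/- i sqrt(-D)) / (2a) = 0.4612 +/- 0.706i.
For a conjugate pair |z|^2 = z * conj(z) = (product of roots) = c/a = 1/(1.406) = 0.711238, so |z| = sqrt(0.711238) = 0.8433 for both roots.
Moduli of all roots: 0.8433, 0.8433.
All moduli strictly greater than 1? No.
Verdict: Not stationary.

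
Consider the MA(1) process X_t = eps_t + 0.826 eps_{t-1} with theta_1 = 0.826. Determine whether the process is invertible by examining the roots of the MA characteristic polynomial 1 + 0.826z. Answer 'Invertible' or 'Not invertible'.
\text{Invertible}

The MA(q) characteristic polynomial is P(z) = 1 + 0.826z.
Invertibility requires all roots to lie outside the unit circle, i.e. |z| > 1 for every root.
This is linear in z: 1 + (0.826) z = 0  =>  z = -1/(0.826) = -1.210654,  |z| = 1.210654.
Moduli of all roots: 1.2107.
All moduli strictly greater than 1? Yes.
Verdict: Invertible.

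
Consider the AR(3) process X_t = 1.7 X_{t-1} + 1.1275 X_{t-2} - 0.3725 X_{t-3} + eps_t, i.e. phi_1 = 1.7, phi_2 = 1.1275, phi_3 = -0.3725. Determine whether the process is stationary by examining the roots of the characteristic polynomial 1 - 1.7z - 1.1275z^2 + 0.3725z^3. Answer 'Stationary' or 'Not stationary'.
\text{Not stationary}

The AR(p) characteristic polynomial is P(z) = 1 - 1.7z - 1.1275z^2 + 0.3725z^3.
Stationarity requires all roots to lie outside the unit circle, i.e. |z| > 1 for every root.
Degree 3: look for a simple real root z0 first, then factor out (1 - z/z0) and solve the remaining quadratic.
Testing z0 = 4: P(4) = 1 + (-1.7)(4) + (-1.1275)(4)^2 + (0.3725)(4)^3
  = 1 + (-6.8) + (-18.04) + (23.84) = 0.  So z_0 = 4 is a root, |z_0| = 4.
Divide out the factor (1 - 0.25 z) = (1 - z/z0) (since 1/z0 = 0.25):
  P(z) = (1 - 0.25 z)(1 + (-1.45) z + (-1.49) z^2)
  [check: z-coef -1.45 - (0.25) = -1.7; z^2-coef -1.49 - (0.25)(-1.45) = -1.1275; z^3-coef -(0.25)(-1.49) = 0.3725.]
Remaining roots from the quadratic factor 1 + (-1.45) z + (-1.49) z^2:
  Set 1 + (-1.45) z + (-1.49) z^2 = 0, i.e. a z^2 + b z + c = 0 with a = -1.49, b = -1.45, c = 1.
  Discriminant D = b^2 - 4ac = (-1.45)^2 - 4*(-1.49)*1 = 2.1025 - (-5.96) = 8.0625.
  D >= 0, so the roots are real: z = (-b +/- sqrt(D)) / (2a) = (1.45 +/- 2.839454) / (-2.98).
    z_1 = (1.45 + 2.839454) / (-2.98) = -1.4394,   |z_1| = 1.4394.
    z_2 = (1.45 - 2.839454) / (-2.98) = 0.4663,   |z_2| = 0.4663.
Moduli of all roots: 4.0000, 1.4394, 0.4663.
All moduli strictly greater than 1? No.
Verdict: Not stationary.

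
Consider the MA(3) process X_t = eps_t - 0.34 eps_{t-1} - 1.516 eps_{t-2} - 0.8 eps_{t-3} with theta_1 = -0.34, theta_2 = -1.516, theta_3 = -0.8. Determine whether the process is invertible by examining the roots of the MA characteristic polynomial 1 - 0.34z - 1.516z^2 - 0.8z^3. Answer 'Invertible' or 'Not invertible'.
\text{Not invertible}

The MA(q) characteristic polynomial is P(z) = 1 - 0.34z - 1.516z^2 - 0.8z^3.
Invertibility requires all roots to lie outside the unit circle, i.e. |z| > 1 for every root.
Degree 3: look for a simple real root z0 first, then factor out (1 - z/z0) and solve the remaining quadratic.
Testing z0 = 0.625: P(0.625) = 1 + (-0.34)(0.625) + (-1.516)(0.625)^2 + (-0.8)(0.625)^3
  = 1 + (-0.2125) + (-0.592187) + (-0.195312) = 0.  So z_0 = 0.625 is a root, |z_0| = 0.625.
Divide out the factor (1 - 1.6 z) = (1 - z/z0) (since 1/z0 = 1.6):
  P(z) = (1 - 1.6 z)(1 + (1.26) z + (0.5) z^2)
  [check: z-coef 1.26 - (1.6) = -0.34; z^2-coef 0.5 - (1.6)(1.26) = -1.516; z^3-coef -(1.6)(0.5) = -0.8.]
Remaining roots from the quadratic factor 1 + (1.26) z + (0.5) z^2:
  Set 1 + (1.26) z + (0.5) z^2 = 0, i.e. a z^2 + b z + c = 0 with a = 0.5, b = 1.26, c = 1.
  Discriminant D = b^2 - 4ac = (1.26)^2 - 4*(0.5)*1 = 1.5876 - (2) = -0.4124.
  D < 0, so the roots are the complex-conjugate pair z = (-b +/- i sqrt(-D)) / (2a) = -1.26 +/- 0.6422i.
  For a conjugate pair |z|^2 = z * conj(z) = (product of roots) = c/a = 1/(0.5) = 2, so |z| = sqrt(2) = 1.4142 for both roots.
Moduli of all roots: 0.6250, 1.4142, 1.4142.
All moduli strictly greater than 1? No.
Verdict: Not invertible.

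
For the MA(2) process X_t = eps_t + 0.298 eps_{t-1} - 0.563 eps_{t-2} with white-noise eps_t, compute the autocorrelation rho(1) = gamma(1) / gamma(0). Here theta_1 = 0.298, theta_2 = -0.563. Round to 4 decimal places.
\rho(1) = 0.0926

For an MA(q) process with theta_0 = 1, the autocovariance is
  gamma(k) = sigma^2 * sum_{i=0..q-k} theta_i * theta_{i+k},
and rho(k) = gamma(k) / gamma(0). Sigma^2 cancels.
  numerator   = (1)*(0.298) + (0.298)*(-0.563) = 0.130226.
  denominator = (1)^2 + (0.298)^2 + (-0.563)^2 = 1.405773.
  rho(1) = 0.130226 / 1.405773 = 0.0926.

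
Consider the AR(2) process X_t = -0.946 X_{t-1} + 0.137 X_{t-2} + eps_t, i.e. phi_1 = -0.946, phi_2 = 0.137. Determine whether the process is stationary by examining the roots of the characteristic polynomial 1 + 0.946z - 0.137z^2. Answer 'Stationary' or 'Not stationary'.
\text{Not stationary}

The AR(p) characteristic polynomial is P(z) = 1 + 0.946z - 0.137z^2.
Stationarity requires all roots to lie outside the unit circle, i.e. |z| > 1 for every root.
Set 1 + (0.946) z + (-0.137) z^2 = 0, i.e. a z^2 + b z + c = 0 with a = -0.137, b = 0.946, c = 1.
Discriminant D = b^2 - 4ac = (0.946)^2 - 4*(-0.137)*1 = 0.894916 - (-0.548) = 1.442916.
D >= 0, so the roots are real: z = (-b +/- sqrt(D)) / (2a) = (-0.946 +/- 1.201214) / (-0.274).
  z_1 = (-0.946 + 1.201214) / (-0.274) = -0.9314,   |z_1| = 0.9314.
  z_2 = (-0.946 - 1.201214) / (-0.274) = 7.8365,   |z_2| = 7.8365.
Moduli of all roots: 0.9314, 7.8365.
All moduli strictly greater than 1? No.
Verdict: Not stationary.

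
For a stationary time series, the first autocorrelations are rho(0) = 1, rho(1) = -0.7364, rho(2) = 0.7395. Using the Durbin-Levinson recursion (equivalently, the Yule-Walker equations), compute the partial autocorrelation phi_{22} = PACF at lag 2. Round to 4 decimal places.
\phi_{22} = 0.4309

The PACF at lag k is phi_{kk}, the last component of the solution
to the Yule-Walker system G_k phi = r_k where
  (G_k)_{ij} = rho(|i - j|), (r_k)_i = rho(i), i,j = 1..k.
Equivalently, Durbin-Levinson gives phi_{kk} iteratively:
  phi_{11} = rho(1)
  phi_{kk} = [rho(k) - sum_{j=1..k-1} phi_{k-1,j} rho(k-j)]
            / [1 - sum_{j=1..k-1} phi_{k-1,j} rho(j)],
  phi_{k,j} = phi_{k-1,j} - phi_{kk} phi_{k-1,k-j},  j = 1..k-1.
Step k = 1:
  phi_11 = rho(1) = -0.7364.
Step k = 2:
  phi_22 = [rho(2) - phi_11 rho(1)] / [1 - phi_11 rho(1)] = [0.7395 - (-0.7364)(-0.7364)] / [1 - (-0.7364)(-0.7364)]
         = 0.19721504 / 0.45771504 = 0.4309.
Therefore phi_{22} = 0.4309.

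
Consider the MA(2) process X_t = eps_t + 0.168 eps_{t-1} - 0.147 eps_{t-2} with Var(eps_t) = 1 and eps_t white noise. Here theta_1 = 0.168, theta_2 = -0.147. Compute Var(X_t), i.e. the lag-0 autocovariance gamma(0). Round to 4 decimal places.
\gamma(0) = 1.0498

For an MA(q) process X_t = eps_t + sum_i theta_i eps_{t-i} with
Var(eps_t) = sigma^2, the variance is
  gamma(0) = sigma^2 * (1 + sum_i theta_i^2).
  sum_i theta_i^2 = (0.168)^2 + (-0.147)^2 = 0.028224 + 0.021609 = 0.049833.
  gamma(0) = 1 * (1 + 0.049833) = 1 * 1.049833 = 1.049833, which rounds to 1.0498.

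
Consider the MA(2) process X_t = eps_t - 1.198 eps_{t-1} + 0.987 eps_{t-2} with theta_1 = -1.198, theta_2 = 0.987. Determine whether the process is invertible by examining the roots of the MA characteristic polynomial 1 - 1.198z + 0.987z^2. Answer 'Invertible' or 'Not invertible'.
\text{Invertible}

The MA(q) characteristic polynomial is P(z) = 1 - 1.198z + 0.987z^2.
Invertibility requires all roots to lie outside the unit circle, i.e. |z| > 1 for every root.
Set 1 + (-1.198) z + (0.987) z^2 = 0, i.e. a z^2 + b z + c = 0 with a = 0.987, b = -1.198, c = 1.
Discriminant D = b^2 - 4ac = (-1.198)^2 - 4*(0.987)*1 = 1.435204 - (3.948) = -2.512796.
D < 0, so the roots are the complex-conjugate pair z = (-b +/- i sqrt(-D)) / (2a) = 0.6069 +/- 0.803i.
For a conjugate pair |z|^2 = z * conj(z) = (product of roots) = c/a = 1/(0.987) = 1.013171, so |z| = sqrt(1.013171) = 1.0066 for both roots.
Moduli of all roots: 1.0066, 1.0066.
All moduli strictly greater than 1? Yes.
Verdict: Invertible.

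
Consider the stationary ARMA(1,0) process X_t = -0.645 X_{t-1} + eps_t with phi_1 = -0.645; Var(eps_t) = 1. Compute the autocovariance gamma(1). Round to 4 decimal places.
\gamma(1) = -1.1045

Multiply the model equation by X_{t-k} and take expectations. With theta_0 = psi_0 = 1 and psi_j the MA(infinity) weights, this gives
  gamma(k) - sum_i phi_i gamma(k-i) = c_k,
  c_k = sigma^2 * sum_{j=k..q} theta_j psi_{j-k}   (c_k = 0 for k > q),
using gamma(-m) = gamma(m).
Pure AR (q = 0): c_0 = sigma^2 = 1, c_k = 0 for k >= 1.
Equations for k = 0 and k = 1 (AR order 1):
  gamma(0) = phi_1 gamma(1) + c_0
  gamma(1) = phi_1 gamma(0) + c_1
Substituting the second into the first: gamma(0) (1 - phi_1^2) = c_0 + phi_1 c_1, so
  gamma(0) = c_0 / (1 - phi_1^2) = 1 / (1 - (-0.645)^2) = 1 / 0.583975 = 1.712402.
  gamma(1) = phi_1 gamma(0) = (-0.645)(1.712402) = -1.104499.
Therefore gamma(1) = -1.1045 (to 4 decimal places).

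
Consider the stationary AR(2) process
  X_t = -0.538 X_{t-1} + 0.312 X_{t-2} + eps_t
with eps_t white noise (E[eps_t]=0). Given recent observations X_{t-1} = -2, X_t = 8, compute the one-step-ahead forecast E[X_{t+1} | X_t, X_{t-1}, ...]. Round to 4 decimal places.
E[X_{t+1} \mid \mathcal F_t] = -4.9280

For an AR(p) model X_t = c + sum_i phi_i X_{t-i} + eps_t, the
one-step-ahead conditional mean is
  E[X_{t+1} | X_t, ...] = c + sum_i phi_i X_{t+1-i}.
Substitute known values:
  E[X_{t+1} | ...] = (-0.538) * (8) + (0.312) * (-2)
                   = -4.9280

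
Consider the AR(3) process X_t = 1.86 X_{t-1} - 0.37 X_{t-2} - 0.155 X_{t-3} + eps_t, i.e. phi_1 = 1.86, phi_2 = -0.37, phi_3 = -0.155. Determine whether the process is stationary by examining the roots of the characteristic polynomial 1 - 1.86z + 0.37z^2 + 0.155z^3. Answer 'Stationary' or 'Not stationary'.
\text{Not stationary}

The AR(p) characteristic polynomial is P(z) = 1 - 1.86z + 0.37z^2 + 0.155z^3.
Stationarity requires all roots to lie outside the unit circle, i.e. |z| > 1 for every root.
Degree 3: look for a simple real root z0 first, then factor out (1 - z/z0) and solve the remaining quadratic.
Testing z0 = 2: P(2) = 1 + (-1.86)(2) + (0.37)(2)^2 + (0.155)(2)^3
  = 1 + (-3.72) + (1.48) + (1.24) = 0.  So z_0 = 2 is a root, |z_0| = 2.
Divide out the factor (1 - 0.5 z) = (1 - z/z0) (since 1/z0 = 0.5):
  P(z) = (1 - 0.5 z)(1 + (-1.36) z + (-0.31) z^2)
  [check: z-coef -1.36 - (0.5) = -1.86; z^2-coef -0.31 - (0.5)(-1.36) = 0.37; z^3-coef -(0.5)(-0.31) = 0.155.]
Remaining roots from the quadratic factor 1 + (-1.36) z + (-0.31) z^2:
  Set 1 + (-1.36) z + (-0.31) z^2 = 0, i.e. a z^2 + b z + c = 0 with a = -0.31, b = -1.36, c = 1.
  Discriminant D = b^2 - 4ac = (-1.36)^2 - 4*(-0.31)*1 = 1.8496 - (-1.24) = 3.0896.
  D >= 0, so the roots are real: z = (-b +/- sqrt(D)) / (2a) = (1.36 +/- 1.757726) / (-0.62).
    z_1 = (1.36 + 1.757726) / (-0.62) = -5.0286,   |z_1| = 5.0286.
    z_2 = (1.36 - 1.757726) / (-0.62) = 0.6415,   |z_2| = 0.6415.
Moduli of all roots: 2.0000, 5.0286, 0.6415.
All moduli strictly greater than 1? No.
Verdict: Not stationary.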